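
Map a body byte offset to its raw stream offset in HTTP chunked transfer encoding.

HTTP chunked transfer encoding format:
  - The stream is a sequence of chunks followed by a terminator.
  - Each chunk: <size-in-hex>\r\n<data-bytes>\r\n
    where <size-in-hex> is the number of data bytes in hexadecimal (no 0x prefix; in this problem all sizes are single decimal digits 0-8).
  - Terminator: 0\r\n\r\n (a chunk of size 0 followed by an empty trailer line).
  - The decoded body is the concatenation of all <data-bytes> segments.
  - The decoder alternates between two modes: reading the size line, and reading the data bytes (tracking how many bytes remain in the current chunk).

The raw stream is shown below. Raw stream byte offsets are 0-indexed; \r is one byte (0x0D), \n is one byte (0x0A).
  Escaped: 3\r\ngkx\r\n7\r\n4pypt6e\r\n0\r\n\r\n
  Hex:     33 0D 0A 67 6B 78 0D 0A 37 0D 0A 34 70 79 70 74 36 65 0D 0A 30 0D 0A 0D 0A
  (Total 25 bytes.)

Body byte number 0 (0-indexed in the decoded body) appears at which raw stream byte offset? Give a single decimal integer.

Answer: 3

Derivation:
Chunk 1: stream[0..1]='3' size=0x3=3, data at stream[3..6]='gkx' -> body[0..3], body so far='gkx'
Chunk 2: stream[8..9]='7' size=0x7=7, data at stream[11..18]='4pypt6e' -> body[3..10], body so far='gkx4pypt6e'
Chunk 3: stream[20..21]='0' size=0 (terminator). Final body='gkx4pypt6e' (10 bytes)
Body byte 0 at stream offset 3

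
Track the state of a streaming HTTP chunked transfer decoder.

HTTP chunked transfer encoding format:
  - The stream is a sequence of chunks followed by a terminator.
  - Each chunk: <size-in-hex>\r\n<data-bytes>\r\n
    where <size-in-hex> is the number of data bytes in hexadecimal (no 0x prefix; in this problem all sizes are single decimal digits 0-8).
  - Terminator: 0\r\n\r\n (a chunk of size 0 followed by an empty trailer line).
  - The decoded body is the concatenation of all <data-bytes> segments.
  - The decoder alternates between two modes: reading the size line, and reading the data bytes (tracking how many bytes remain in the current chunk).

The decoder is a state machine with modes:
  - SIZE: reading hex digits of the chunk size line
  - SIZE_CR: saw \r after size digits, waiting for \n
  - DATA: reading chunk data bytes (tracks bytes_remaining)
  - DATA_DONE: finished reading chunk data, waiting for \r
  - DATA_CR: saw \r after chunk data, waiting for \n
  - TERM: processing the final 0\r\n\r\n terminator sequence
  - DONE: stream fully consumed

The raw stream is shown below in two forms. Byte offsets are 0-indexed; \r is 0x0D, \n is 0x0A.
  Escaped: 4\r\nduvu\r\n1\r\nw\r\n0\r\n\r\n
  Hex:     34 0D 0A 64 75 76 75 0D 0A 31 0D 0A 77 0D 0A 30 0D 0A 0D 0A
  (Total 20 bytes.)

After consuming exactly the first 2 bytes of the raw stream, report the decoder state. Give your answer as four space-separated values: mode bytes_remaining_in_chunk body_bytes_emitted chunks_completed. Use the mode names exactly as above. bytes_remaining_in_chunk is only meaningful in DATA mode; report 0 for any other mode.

Answer: SIZE_CR 0 0 0

Derivation:
Byte 0 = '4': mode=SIZE remaining=0 emitted=0 chunks_done=0
Byte 1 = 0x0D: mode=SIZE_CR remaining=0 emitted=0 chunks_done=0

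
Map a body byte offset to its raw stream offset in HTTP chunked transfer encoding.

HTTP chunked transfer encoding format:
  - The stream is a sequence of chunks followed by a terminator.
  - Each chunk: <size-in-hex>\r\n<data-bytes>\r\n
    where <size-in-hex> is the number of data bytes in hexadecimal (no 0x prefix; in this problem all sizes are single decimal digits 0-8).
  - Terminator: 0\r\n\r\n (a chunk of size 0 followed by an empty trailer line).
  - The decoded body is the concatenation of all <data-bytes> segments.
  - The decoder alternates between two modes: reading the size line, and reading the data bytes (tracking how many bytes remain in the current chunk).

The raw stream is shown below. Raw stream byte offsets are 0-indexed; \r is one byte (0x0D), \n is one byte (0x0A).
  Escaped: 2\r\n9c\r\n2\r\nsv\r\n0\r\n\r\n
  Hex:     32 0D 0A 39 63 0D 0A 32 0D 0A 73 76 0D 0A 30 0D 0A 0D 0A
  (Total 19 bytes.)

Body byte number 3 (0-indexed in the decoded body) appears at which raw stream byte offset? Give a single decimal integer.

Answer: 11

Derivation:
Chunk 1: stream[0..1]='2' size=0x2=2, data at stream[3..5]='9c' -> body[0..2], body so far='9c'
Chunk 2: stream[7..8]='2' size=0x2=2, data at stream[10..12]='sv' -> body[2..4], body so far='9csv'
Chunk 3: stream[14..15]='0' size=0 (terminator). Final body='9csv' (4 bytes)
Body byte 3 at stream offset 11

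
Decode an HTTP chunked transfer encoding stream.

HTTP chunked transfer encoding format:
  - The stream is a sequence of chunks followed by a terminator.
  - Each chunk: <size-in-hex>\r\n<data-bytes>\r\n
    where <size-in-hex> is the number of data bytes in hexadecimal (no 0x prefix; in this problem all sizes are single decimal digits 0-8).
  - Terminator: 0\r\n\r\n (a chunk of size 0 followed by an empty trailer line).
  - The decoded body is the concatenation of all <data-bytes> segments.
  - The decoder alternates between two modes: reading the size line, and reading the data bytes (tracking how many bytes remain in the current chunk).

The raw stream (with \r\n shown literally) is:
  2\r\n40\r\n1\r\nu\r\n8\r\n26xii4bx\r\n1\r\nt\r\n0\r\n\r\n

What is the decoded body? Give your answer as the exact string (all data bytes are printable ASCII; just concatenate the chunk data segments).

Answer: 40u26xii4bxt

Derivation:
Chunk 1: stream[0..1]='2' size=0x2=2, data at stream[3..5]='40' -> body[0..2], body so far='40'
Chunk 2: stream[7..8]='1' size=0x1=1, data at stream[10..11]='u' -> body[2..3], body so far='40u'
Chunk 3: stream[13..14]='8' size=0x8=8, data at stream[16..24]='26xii4bx' -> body[3..11], body so far='40u26xii4bx'
Chunk 4: stream[26..27]='1' size=0x1=1, data at stream[29..30]='t' -> body[11..12], body so far='40u26xii4bxt'
Chunk 5: stream[32..33]='0' size=0 (terminator). Final body='40u26xii4bxt' (12 bytes)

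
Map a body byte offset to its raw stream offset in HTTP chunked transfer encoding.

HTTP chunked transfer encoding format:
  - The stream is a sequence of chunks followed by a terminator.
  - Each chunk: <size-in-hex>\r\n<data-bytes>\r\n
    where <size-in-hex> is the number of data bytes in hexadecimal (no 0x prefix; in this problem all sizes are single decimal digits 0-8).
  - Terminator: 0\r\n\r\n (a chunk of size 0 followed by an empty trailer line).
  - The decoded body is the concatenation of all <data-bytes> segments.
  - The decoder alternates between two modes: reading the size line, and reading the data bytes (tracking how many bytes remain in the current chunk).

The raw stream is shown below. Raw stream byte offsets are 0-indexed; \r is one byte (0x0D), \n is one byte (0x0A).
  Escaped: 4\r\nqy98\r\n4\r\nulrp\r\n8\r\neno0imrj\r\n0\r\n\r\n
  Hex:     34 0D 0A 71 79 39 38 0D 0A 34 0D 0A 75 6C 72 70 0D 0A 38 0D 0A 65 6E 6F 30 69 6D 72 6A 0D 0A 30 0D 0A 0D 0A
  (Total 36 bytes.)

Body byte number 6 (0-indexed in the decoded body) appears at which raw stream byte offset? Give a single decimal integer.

Chunk 1: stream[0..1]='4' size=0x4=4, data at stream[3..7]='qy98' -> body[0..4], body so far='qy98'
Chunk 2: stream[9..10]='4' size=0x4=4, data at stream[12..16]='ulrp' -> body[4..8], body so far='qy98ulrp'
Chunk 3: stream[18..19]='8' size=0x8=8, data at stream[21..29]='eno0imrj' -> body[8..16], body so far='qy98ulrpeno0imrj'
Chunk 4: stream[31..32]='0' size=0 (terminator). Final body='qy98ulrpeno0imrj' (16 bytes)
Body byte 6 at stream offset 14

Answer: 14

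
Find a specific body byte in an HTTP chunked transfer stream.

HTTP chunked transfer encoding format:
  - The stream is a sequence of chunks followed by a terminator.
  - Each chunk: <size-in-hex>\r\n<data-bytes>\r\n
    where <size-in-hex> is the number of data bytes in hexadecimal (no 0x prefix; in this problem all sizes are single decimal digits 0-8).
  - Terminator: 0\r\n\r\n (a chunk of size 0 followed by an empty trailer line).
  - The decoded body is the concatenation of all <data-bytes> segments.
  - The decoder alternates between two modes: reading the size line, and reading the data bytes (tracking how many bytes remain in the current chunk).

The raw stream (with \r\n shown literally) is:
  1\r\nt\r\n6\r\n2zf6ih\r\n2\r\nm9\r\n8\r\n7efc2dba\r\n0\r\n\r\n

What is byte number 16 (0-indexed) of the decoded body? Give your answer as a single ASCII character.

Chunk 1: stream[0..1]='1' size=0x1=1, data at stream[3..4]='t' -> body[0..1], body so far='t'
Chunk 2: stream[6..7]='6' size=0x6=6, data at stream[9..15]='2zf6ih' -> body[1..7], body so far='t2zf6ih'
Chunk 3: stream[17..18]='2' size=0x2=2, data at stream[20..22]='m9' -> body[7..9], body so far='t2zf6ihm9'
Chunk 4: stream[24..25]='8' size=0x8=8, data at stream[27..35]='7efc2dba' -> body[9..17], body so far='t2zf6ihm97efc2dba'
Chunk 5: stream[37..38]='0' size=0 (terminator). Final body='t2zf6ihm97efc2dba' (17 bytes)
Body byte 16 = 'a'

Answer: a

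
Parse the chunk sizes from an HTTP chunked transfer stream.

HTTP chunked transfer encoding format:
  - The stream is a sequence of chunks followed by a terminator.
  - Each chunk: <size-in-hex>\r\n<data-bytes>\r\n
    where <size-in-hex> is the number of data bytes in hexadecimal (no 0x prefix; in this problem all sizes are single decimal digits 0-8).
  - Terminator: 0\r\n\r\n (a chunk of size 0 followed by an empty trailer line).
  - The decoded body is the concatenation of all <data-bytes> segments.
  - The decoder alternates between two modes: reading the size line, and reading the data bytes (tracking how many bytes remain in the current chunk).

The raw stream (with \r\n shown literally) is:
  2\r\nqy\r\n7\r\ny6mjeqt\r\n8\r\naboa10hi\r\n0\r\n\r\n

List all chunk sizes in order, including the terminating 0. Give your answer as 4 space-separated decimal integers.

Chunk 1: stream[0..1]='2' size=0x2=2, data at stream[3..5]='qy' -> body[0..2], body so far='qy'
Chunk 2: stream[7..8]='7' size=0x7=7, data at stream[10..17]='y6mjeqt' -> body[2..9], body so far='qyy6mjeqt'
Chunk 3: stream[19..20]='8' size=0x8=8, data at stream[22..30]='aboa10hi' -> body[9..17], body so far='qyy6mjeqtaboa10hi'
Chunk 4: stream[32..33]='0' size=0 (terminator). Final body='qyy6mjeqtaboa10hi' (17 bytes)

Answer: 2 7 8 0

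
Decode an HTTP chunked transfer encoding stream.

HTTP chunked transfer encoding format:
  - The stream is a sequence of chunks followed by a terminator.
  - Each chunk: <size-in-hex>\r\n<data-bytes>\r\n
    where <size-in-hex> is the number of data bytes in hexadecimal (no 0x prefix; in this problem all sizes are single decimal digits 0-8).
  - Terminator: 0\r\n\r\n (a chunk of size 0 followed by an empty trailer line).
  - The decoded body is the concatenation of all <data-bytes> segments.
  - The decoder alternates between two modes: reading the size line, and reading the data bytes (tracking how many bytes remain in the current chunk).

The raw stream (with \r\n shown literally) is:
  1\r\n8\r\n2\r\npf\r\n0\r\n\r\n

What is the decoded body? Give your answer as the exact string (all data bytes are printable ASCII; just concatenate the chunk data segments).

Answer: 8pf

Derivation:
Chunk 1: stream[0..1]='1' size=0x1=1, data at stream[3..4]='8' -> body[0..1], body so far='8'
Chunk 2: stream[6..7]='2' size=0x2=2, data at stream[9..11]='pf' -> body[1..3], body so far='8pf'
Chunk 3: stream[13..14]='0' size=0 (terminator). Final body='8pf' (3 bytes)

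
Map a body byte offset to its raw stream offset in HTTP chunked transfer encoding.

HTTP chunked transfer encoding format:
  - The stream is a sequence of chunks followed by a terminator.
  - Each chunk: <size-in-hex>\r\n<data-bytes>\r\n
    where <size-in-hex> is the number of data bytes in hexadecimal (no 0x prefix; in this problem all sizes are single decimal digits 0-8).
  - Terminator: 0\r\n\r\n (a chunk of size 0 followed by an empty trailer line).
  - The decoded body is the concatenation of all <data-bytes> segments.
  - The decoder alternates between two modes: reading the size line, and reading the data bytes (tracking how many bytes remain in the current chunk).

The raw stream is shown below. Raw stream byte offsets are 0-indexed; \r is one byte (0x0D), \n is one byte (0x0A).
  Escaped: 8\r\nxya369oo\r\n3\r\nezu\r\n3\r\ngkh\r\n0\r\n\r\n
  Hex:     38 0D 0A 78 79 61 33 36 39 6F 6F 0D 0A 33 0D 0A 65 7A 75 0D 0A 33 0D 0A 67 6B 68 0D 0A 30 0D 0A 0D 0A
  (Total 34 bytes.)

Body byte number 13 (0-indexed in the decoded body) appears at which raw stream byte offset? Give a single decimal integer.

Chunk 1: stream[0..1]='8' size=0x8=8, data at stream[3..11]='xya369oo' -> body[0..8], body so far='xya369oo'
Chunk 2: stream[13..14]='3' size=0x3=3, data at stream[16..19]='ezu' -> body[8..11], body so far='xya369ooezu'
Chunk 3: stream[21..22]='3' size=0x3=3, data at stream[24..27]='gkh' -> body[11..14], body so far='xya369ooezugkh'
Chunk 4: stream[29..30]='0' size=0 (terminator). Final body='xya369ooezugkh' (14 bytes)
Body byte 13 at stream offset 26

Answer: 26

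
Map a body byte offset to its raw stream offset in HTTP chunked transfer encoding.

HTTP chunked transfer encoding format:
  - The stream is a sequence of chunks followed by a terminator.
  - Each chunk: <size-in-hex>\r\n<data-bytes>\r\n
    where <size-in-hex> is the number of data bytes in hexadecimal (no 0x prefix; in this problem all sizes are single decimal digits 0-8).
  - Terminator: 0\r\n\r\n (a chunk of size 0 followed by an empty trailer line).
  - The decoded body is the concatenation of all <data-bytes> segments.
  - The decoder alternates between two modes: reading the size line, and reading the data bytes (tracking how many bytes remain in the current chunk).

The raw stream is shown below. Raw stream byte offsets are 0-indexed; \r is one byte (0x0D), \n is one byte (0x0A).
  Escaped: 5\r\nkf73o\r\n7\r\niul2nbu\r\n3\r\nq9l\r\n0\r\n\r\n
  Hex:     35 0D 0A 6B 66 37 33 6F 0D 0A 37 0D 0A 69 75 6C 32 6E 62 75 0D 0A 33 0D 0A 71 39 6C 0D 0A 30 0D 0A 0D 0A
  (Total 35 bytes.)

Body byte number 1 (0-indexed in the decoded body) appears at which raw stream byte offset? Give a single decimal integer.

Chunk 1: stream[0..1]='5' size=0x5=5, data at stream[3..8]='kf73o' -> body[0..5], body so far='kf73o'
Chunk 2: stream[10..11]='7' size=0x7=7, data at stream[13..20]='iul2nbu' -> body[5..12], body so far='kf73oiul2nbu'
Chunk 3: stream[22..23]='3' size=0x3=3, data at stream[25..28]='q9l' -> body[12..15], body so far='kf73oiul2nbuq9l'
Chunk 4: stream[30..31]='0' size=0 (terminator). Final body='kf73oiul2nbuq9l' (15 bytes)
Body byte 1 at stream offset 4

Answer: 4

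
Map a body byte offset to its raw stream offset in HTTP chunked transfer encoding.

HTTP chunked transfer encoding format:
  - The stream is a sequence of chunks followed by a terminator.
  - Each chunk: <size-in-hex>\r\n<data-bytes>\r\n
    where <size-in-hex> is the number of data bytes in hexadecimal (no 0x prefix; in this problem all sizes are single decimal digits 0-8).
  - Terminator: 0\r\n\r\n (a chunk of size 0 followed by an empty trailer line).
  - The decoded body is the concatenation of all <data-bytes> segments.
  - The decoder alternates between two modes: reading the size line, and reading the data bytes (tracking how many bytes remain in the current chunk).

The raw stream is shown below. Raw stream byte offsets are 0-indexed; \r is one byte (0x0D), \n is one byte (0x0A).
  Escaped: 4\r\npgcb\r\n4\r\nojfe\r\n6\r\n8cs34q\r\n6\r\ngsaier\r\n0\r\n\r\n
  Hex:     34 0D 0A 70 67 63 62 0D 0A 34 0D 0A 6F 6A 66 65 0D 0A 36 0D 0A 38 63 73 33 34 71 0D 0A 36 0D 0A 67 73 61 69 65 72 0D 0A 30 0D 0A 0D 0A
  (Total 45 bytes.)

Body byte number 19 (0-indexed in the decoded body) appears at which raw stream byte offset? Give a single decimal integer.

Answer: 37

Derivation:
Chunk 1: stream[0..1]='4' size=0x4=4, data at stream[3..7]='pgcb' -> body[0..4], body so far='pgcb'
Chunk 2: stream[9..10]='4' size=0x4=4, data at stream[12..16]='ojfe' -> body[4..8], body so far='pgcbojfe'
Chunk 3: stream[18..19]='6' size=0x6=6, data at stream[21..27]='8cs34q' -> body[8..14], body so far='pgcbojfe8cs34q'
Chunk 4: stream[29..30]='6' size=0x6=6, data at stream[32..38]='gsaier' -> body[14..20], body so far='pgcbojfe8cs34qgsaier'
Chunk 5: stream[40..41]='0' size=0 (terminator). Final body='pgcbojfe8cs34qgsaier' (20 bytes)
Body byte 19 at stream offset 37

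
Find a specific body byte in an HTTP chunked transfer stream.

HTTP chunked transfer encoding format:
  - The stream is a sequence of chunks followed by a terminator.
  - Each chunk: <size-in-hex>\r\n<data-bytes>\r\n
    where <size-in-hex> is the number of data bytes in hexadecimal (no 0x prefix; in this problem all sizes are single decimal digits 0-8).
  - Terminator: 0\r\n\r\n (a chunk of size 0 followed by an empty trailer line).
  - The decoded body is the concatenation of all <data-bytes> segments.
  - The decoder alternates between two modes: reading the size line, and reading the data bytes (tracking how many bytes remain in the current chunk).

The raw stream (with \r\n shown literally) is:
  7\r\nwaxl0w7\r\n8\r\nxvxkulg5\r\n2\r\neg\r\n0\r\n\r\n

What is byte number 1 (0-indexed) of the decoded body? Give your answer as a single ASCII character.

Chunk 1: stream[0..1]='7' size=0x7=7, data at stream[3..10]='waxl0w7' -> body[0..7], body so far='waxl0w7'
Chunk 2: stream[12..13]='8' size=0x8=8, data at stream[15..23]='xvxkulg5' -> body[7..15], body so far='waxl0w7xvxkulg5'
Chunk 3: stream[25..26]='2' size=0x2=2, data at stream[28..30]='eg' -> body[15..17], body so far='waxl0w7xvxkulg5eg'
Chunk 4: stream[32..33]='0' size=0 (terminator). Final body='waxl0w7xvxkulg5eg' (17 bytes)
Body byte 1 = 'a'

Answer: a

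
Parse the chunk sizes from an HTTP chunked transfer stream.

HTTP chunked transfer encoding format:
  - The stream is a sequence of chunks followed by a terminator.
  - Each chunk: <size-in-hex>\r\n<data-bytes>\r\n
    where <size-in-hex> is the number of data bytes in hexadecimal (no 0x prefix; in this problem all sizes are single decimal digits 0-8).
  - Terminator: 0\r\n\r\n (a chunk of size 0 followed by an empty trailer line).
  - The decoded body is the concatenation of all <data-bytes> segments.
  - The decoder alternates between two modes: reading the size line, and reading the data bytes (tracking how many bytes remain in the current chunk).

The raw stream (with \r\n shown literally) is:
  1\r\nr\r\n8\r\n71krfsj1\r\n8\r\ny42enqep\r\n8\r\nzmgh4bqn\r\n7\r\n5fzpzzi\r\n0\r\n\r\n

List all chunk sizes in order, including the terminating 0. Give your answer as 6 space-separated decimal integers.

Answer: 1 8 8 8 7 0

Derivation:
Chunk 1: stream[0..1]='1' size=0x1=1, data at stream[3..4]='r' -> body[0..1], body so far='r'
Chunk 2: stream[6..7]='8' size=0x8=8, data at stream[9..17]='71krfsj1' -> body[1..9], body so far='r71krfsj1'
Chunk 3: stream[19..20]='8' size=0x8=8, data at stream[22..30]='y42enqep' -> body[9..17], body so far='r71krfsj1y42enqep'
Chunk 4: stream[32..33]='8' size=0x8=8, data at stream[35..43]='zmgh4bqn' -> body[17..25], body so far='r71krfsj1y42enqepzmgh4bqn'
Chunk 5: stream[45..46]='7' size=0x7=7, data at stream[48..55]='5fzpzzi' -> body[25..32], body so far='r71krfsj1y42enqepzmgh4bqn5fzpzzi'
Chunk 6: stream[57..58]='0' size=0 (terminator). Final body='r71krfsj1y42enqepzmgh4bqn5fzpzzi' (32 bytes)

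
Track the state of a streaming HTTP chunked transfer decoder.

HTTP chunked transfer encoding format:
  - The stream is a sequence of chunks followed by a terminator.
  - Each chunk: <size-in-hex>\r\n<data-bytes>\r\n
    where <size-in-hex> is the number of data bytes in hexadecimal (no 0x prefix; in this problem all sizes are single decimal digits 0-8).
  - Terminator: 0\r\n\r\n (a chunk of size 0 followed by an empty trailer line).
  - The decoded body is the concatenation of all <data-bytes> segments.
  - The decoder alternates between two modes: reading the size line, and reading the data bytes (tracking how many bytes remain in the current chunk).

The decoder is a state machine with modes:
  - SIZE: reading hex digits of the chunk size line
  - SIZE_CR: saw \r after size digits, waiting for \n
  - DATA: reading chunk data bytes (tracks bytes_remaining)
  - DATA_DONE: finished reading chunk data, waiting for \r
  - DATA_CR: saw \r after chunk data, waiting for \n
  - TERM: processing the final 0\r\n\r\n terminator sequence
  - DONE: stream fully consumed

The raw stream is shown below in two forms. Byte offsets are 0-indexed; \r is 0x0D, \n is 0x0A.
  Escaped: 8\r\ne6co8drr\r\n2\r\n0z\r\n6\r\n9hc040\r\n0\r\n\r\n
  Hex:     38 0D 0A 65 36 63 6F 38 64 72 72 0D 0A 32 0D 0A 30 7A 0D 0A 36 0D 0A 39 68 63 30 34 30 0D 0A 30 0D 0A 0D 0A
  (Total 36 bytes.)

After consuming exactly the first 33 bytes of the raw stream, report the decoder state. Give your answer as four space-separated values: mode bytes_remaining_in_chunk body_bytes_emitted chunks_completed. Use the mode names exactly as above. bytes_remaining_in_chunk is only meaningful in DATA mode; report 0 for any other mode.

Byte 0 = '8': mode=SIZE remaining=0 emitted=0 chunks_done=0
Byte 1 = 0x0D: mode=SIZE_CR remaining=0 emitted=0 chunks_done=0
Byte 2 = 0x0A: mode=DATA remaining=8 emitted=0 chunks_done=0
Byte 3 = 'e': mode=DATA remaining=7 emitted=1 chunks_done=0
Byte 4 = '6': mode=DATA remaining=6 emitted=2 chunks_done=0
Byte 5 = 'c': mode=DATA remaining=5 emitted=3 chunks_done=0
Byte 6 = 'o': mode=DATA remaining=4 emitted=4 chunks_done=0
Byte 7 = '8': mode=DATA remaining=3 emitted=5 chunks_done=0
Byte 8 = 'd': mode=DATA remaining=2 emitted=6 chunks_done=0
Byte 9 = 'r': mode=DATA remaining=1 emitted=7 chunks_done=0
Byte 10 = 'r': mode=DATA_DONE remaining=0 emitted=8 chunks_done=0
Byte 11 = 0x0D: mode=DATA_CR remaining=0 emitted=8 chunks_done=0
Byte 12 = 0x0A: mode=SIZE remaining=0 emitted=8 chunks_done=1
Byte 13 = '2': mode=SIZE remaining=0 emitted=8 chunks_done=1
Byte 14 = 0x0D: mode=SIZE_CR remaining=0 emitted=8 chunks_done=1
Byte 15 = 0x0A: mode=DATA remaining=2 emitted=8 chunks_done=1
Byte 16 = '0': mode=DATA remaining=1 emitted=9 chunks_done=1
Byte 17 = 'z': mode=DATA_DONE remaining=0 emitted=10 chunks_done=1
Byte 18 = 0x0D: mode=DATA_CR remaining=0 emitted=10 chunks_done=1
Byte 19 = 0x0A: mode=SIZE remaining=0 emitted=10 chunks_done=2
Byte 20 = '6': mode=SIZE remaining=0 emitted=10 chunks_done=2
Byte 21 = 0x0D: mode=SIZE_CR remaining=0 emitted=10 chunks_done=2
Byte 22 = 0x0A: mode=DATA remaining=6 emitted=10 chunks_done=2
Byte 23 = '9': mode=DATA remaining=5 emitted=11 chunks_done=2
Byte 24 = 'h': mode=DATA remaining=4 emitted=12 chunks_done=2
Byte 25 = 'c': mode=DATA remaining=3 emitted=13 chunks_done=2
Byte 26 = '0': mode=DATA remaining=2 emitted=14 chunks_done=2
Byte 27 = '4': mode=DATA remaining=1 emitted=15 chunks_done=2
Byte 28 = '0': mode=DATA_DONE remaining=0 emitted=16 chunks_done=2
Byte 29 = 0x0D: mode=DATA_CR remaining=0 emitted=16 chunks_done=2
Byte 30 = 0x0A: mode=SIZE remaining=0 emitted=16 chunks_done=3
Byte 31 = '0': mode=SIZE remaining=0 emitted=16 chunks_done=3
Byte 32 = 0x0D: mode=SIZE_CR remaining=0 emitted=16 chunks_done=3

Answer: SIZE_CR 0 16 3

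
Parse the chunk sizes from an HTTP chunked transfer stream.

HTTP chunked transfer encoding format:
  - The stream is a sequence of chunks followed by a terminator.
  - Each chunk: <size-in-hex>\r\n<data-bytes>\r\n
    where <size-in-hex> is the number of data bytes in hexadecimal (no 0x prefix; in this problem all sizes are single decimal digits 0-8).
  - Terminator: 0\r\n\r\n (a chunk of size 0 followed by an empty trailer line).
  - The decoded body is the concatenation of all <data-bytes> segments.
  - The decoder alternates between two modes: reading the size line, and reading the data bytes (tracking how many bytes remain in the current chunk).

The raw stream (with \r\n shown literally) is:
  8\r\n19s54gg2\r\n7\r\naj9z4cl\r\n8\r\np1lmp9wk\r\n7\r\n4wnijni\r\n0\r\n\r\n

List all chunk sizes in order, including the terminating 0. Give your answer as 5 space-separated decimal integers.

Chunk 1: stream[0..1]='8' size=0x8=8, data at stream[3..11]='19s54gg2' -> body[0..8], body so far='19s54gg2'
Chunk 2: stream[13..14]='7' size=0x7=7, data at stream[16..23]='aj9z4cl' -> body[8..15], body so far='19s54gg2aj9z4cl'
Chunk 3: stream[25..26]='8' size=0x8=8, data at stream[28..36]='p1lmp9wk' -> body[15..23], body so far='19s54gg2aj9z4clp1lmp9wk'
Chunk 4: stream[38..39]='7' size=0x7=7, data at stream[41..48]='4wnijni' -> body[23..30], body so far='19s54gg2aj9z4clp1lmp9wk4wnijni'
Chunk 5: stream[50..51]='0' size=0 (terminator). Final body='19s54gg2aj9z4clp1lmp9wk4wnijni' (30 bytes)

Answer: 8 7 8 7 0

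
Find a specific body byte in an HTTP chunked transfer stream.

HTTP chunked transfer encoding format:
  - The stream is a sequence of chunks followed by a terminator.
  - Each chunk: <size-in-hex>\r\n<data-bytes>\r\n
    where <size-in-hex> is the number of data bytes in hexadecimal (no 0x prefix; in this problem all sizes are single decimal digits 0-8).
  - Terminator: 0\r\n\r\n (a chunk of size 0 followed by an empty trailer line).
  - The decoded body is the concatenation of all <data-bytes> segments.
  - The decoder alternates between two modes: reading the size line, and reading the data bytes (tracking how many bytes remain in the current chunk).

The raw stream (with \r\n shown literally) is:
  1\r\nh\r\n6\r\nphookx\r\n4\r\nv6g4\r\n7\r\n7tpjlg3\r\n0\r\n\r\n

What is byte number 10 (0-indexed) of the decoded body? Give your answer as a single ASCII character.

Chunk 1: stream[0..1]='1' size=0x1=1, data at stream[3..4]='h' -> body[0..1], body so far='h'
Chunk 2: stream[6..7]='6' size=0x6=6, data at stream[9..15]='phookx' -> body[1..7], body so far='hphookx'
Chunk 3: stream[17..18]='4' size=0x4=4, data at stream[20..24]='v6g4' -> body[7..11], body so far='hphookxv6g4'
Chunk 4: stream[26..27]='7' size=0x7=7, data at stream[29..36]='7tpjlg3' -> body[11..18], body so far='hphookxv6g47tpjlg3'
Chunk 5: stream[38..39]='0' size=0 (terminator). Final body='hphookxv6g47tpjlg3' (18 bytes)
Body byte 10 = '4'

Answer: 4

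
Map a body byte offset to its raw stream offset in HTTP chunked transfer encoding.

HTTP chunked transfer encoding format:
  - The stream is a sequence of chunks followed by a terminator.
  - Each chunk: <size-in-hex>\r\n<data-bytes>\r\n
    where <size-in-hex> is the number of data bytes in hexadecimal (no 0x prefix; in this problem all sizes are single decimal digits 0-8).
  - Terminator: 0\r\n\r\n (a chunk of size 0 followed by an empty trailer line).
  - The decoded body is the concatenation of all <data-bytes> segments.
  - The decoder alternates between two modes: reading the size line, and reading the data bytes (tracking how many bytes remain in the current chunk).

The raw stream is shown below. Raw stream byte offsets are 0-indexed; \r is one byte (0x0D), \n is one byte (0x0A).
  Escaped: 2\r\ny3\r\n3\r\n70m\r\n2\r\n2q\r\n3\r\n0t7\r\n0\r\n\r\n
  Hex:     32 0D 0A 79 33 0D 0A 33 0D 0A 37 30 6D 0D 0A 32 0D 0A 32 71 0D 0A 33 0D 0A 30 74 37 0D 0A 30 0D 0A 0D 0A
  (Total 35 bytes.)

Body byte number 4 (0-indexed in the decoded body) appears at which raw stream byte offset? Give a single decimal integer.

Chunk 1: stream[0..1]='2' size=0x2=2, data at stream[3..5]='y3' -> body[0..2], body so far='y3'
Chunk 2: stream[7..8]='3' size=0x3=3, data at stream[10..13]='70m' -> body[2..5], body so far='y370m'
Chunk 3: stream[15..16]='2' size=0x2=2, data at stream[18..20]='2q' -> body[5..7], body so far='y370m2q'
Chunk 4: stream[22..23]='3' size=0x3=3, data at stream[25..28]='0t7' -> body[7..10], body so far='y370m2q0t7'
Chunk 5: stream[30..31]='0' size=0 (terminator). Final body='y370m2q0t7' (10 bytes)
Body byte 4 at stream offset 12

Answer: 12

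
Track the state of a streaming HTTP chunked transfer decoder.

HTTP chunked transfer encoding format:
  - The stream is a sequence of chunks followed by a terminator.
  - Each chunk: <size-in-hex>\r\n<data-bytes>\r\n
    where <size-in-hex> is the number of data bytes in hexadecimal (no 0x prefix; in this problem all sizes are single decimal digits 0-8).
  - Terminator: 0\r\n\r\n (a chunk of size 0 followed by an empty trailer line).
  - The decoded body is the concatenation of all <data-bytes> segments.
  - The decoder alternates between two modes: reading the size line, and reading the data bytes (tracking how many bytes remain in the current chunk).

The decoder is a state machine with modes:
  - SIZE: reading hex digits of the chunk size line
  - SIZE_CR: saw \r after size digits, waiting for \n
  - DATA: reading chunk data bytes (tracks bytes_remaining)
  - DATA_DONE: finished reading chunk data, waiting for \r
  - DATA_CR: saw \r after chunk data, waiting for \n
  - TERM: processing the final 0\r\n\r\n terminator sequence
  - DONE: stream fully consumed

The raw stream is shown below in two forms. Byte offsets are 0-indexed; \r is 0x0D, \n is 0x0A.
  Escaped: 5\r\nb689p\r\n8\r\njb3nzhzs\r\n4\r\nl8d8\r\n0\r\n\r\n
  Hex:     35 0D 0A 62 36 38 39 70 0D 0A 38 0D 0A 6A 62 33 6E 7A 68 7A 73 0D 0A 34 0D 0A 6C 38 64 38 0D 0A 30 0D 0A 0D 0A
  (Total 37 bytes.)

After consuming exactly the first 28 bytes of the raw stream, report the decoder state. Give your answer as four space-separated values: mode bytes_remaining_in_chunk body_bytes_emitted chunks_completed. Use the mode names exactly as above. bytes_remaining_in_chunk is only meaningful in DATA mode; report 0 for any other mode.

Byte 0 = '5': mode=SIZE remaining=0 emitted=0 chunks_done=0
Byte 1 = 0x0D: mode=SIZE_CR remaining=0 emitted=0 chunks_done=0
Byte 2 = 0x0A: mode=DATA remaining=5 emitted=0 chunks_done=0
Byte 3 = 'b': mode=DATA remaining=4 emitted=1 chunks_done=0
Byte 4 = '6': mode=DATA remaining=3 emitted=2 chunks_done=0
Byte 5 = '8': mode=DATA remaining=2 emitted=3 chunks_done=0
Byte 6 = '9': mode=DATA remaining=1 emitted=4 chunks_done=0
Byte 7 = 'p': mode=DATA_DONE remaining=0 emitted=5 chunks_done=0
Byte 8 = 0x0D: mode=DATA_CR remaining=0 emitted=5 chunks_done=0
Byte 9 = 0x0A: mode=SIZE remaining=0 emitted=5 chunks_done=1
Byte 10 = '8': mode=SIZE remaining=0 emitted=5 chunks_done=1
Byte 11 = 0x0D: mode=SIZE_CR remaining=0 emitted=5 chunks_done=1
Byte 12 = 0x0A: mode=DATA remaining=8 emitted=5 chunks_done=1
Byte 13 = 'j': mode=DATA remaining=7 emitted=6 chunks_done=1
Byte 14 = 'b': mode=DATA remaining=6 emitted=7 chunks_done=1
Byte 15 = '3': mode=DATA remaining=5 emitted=8 chunks_done=1
Byte 16 = 'n': mode=DATA remaining=4 emitted=9 chunks_done=1
Byte 17 = 'z': mode=DATA remaining=3 emitted=10 chunks_done=1
Byte 18 = 'h': mode=DATA remaining=2 emitted=11 chunks_done=1
Byte 19 = 'z': mode=DATA remaining=1 emitted=12 chunks_done=1
Byte 20 = 's': mode=DATA_DONE remaining=0 emitted=13 chunks_done=1
Byte 21 = 0x0D: mode=DATA_CR remaining=0 emitted=13 chunks_done=1
Byte 22 = 0x0A: mode=SIZE remaining=0 emitted=13 chunks_done=2
Byte 23 = '4': mode=SIZE remaining=0 emitted=13 chunks_done=2
Byte 24 = 0x0D: mode=SIZE_CR remaining=0 emitted=13 chunks_done=2
Byte 25 = 0x0A: mode=DATA remaining=4 emitted=13 chunks_done=2
Byte 26 = 'l': mode=DATA remaining=3 emitted=14 chunks_done=2
Byte 27 = '8': mode=DATA remaining=2 emitted=15 chunks_done=2

Answer: DATA 2 15 2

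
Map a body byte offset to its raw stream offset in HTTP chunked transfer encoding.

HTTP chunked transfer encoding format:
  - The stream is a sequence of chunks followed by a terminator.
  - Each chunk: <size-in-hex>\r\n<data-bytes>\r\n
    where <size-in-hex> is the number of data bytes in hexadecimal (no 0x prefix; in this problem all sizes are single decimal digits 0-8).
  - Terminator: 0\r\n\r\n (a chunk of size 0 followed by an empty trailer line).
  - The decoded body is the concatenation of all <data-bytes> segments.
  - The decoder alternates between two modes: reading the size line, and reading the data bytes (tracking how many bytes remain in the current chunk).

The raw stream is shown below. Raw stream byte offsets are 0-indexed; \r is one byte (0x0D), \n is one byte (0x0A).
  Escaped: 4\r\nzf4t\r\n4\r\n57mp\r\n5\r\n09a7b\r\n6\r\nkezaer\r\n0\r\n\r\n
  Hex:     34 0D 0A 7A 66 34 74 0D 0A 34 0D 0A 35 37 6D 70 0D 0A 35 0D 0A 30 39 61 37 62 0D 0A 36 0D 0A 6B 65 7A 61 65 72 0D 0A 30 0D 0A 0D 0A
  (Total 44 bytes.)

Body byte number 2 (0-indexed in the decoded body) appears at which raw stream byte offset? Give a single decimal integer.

Chunk 1: stream[0..1]='4' size=0x4=4, data at stream[3..7]='zf4t' -> body[0..4], body so far='zf4t'
Chunk 2: stream[9..10]='4' size=0x4=4, data at stream[12..16]='57mp' -> body[4..8], body so far='zf4t57mp'
Chunk 3: stream[18..19]='5' size=0x5=5, data at stream[21..26]='09a7b' -> body[8..13], body so far='zf4t57mp09a7b'
Chunk 4: stream[28..29]='6' size=0x6=6, data at stream[31..37]='kezaer' -> body[13..19], body so far='zf4t57mp09a7bkezaer'
Chunk 5: stream[39..40]='0' size=0 (terminator). Final body='zf4t57mp09a7bkezaer' (19 bytes)
Body byte 2 at stream offset 5

Answer: 5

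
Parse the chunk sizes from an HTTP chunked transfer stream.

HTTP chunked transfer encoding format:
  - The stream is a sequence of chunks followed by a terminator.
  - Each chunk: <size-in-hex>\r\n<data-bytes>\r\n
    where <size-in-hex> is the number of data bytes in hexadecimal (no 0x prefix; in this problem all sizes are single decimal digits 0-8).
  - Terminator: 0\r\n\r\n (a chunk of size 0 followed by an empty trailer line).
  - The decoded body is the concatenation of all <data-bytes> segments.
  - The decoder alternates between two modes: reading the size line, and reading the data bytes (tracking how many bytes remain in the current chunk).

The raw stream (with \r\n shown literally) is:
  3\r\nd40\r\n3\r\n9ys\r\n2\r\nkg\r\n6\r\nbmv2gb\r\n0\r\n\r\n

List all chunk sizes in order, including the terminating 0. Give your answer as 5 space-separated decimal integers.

Answer: 3 3 2 6 0

Derivation:
Chunk 1: stream[0..1]='3' size=0x3=3, data at stream[3..6]='d40' -> body[0..3], body so far='d40'
Chunk 2: stream[8..9]='3' size=0x3=3, data at stream[11..14]='9ys' -> body[3..6], body so far='d409ys'
Chunk 3: stream[16..17]='2' size=0x2=2, data at stream[19..21]='kg' -> body[6..8], body so far='d409yskg'
Chunk 4: stream[23..24]='6' size=0x6=6, data at stream[26..32]='bmv2gb' -> body[8..14], body so far='d409yskgbmv2gb'
Chunk 5: stream[34..35]='0' size=0 (terminator). Final body='d409yskgbmv2gb' (14 bytes)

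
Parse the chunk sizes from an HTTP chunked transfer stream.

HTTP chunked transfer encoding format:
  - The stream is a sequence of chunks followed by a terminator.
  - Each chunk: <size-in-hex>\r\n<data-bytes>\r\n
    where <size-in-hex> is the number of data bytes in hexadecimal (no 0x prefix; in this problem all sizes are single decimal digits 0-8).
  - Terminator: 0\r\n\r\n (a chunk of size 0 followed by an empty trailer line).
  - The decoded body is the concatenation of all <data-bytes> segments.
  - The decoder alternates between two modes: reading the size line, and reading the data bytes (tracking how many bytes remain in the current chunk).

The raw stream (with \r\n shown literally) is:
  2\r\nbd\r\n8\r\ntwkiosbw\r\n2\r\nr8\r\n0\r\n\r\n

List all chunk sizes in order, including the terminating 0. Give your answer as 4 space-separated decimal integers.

Chunk 1: stream[0..1]='2' size=0x2=2, data at stream[3..5]='bd' -> body[0..2], body so far='bd'
Chunk 2: stream[7..8]='8' size=0x8=8, data at stream[10..18]='twkiosbw' -> body[2..10], body so far='bdtwkiosbw'
Chunk 3: stream[20..21]='2' size=0x2=2, data at stream[23..25]='r8' -> body[10..12], body so far='bdtwkiosbwr8'
Chunk 4: stream[27..28]='0' size=0 (terminator). Final body='bdtwkiosbwr8' (12 bytes)

Answer: 2 8 2 0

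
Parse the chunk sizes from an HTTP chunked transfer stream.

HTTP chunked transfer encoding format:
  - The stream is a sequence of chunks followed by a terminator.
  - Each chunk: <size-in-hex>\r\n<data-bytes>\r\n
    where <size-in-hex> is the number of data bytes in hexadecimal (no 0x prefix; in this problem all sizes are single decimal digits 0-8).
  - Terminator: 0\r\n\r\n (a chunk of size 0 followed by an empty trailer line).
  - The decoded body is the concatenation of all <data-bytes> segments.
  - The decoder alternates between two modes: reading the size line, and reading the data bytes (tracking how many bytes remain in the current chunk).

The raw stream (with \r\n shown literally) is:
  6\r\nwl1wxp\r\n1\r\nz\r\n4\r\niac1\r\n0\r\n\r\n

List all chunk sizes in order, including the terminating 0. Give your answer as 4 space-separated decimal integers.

Answer: 6 1 4 0

Derivation:
Chunk 1: stream[0..1]='6' size=0x6=6, data at stream[3..9]='wl1wxp' -> body[0..6], body so far='wl1wxp'
Chunk 2: stream[11..12]='1' size=0x1=1, data at stream[14..15]='z' -> body[6..7], body so far='wl1wxpz'
Chunk 3: stream[17..18]='4' size=0x4=4, data at stream[20..24]='iac1' -> body[7..11], body so far='wl1wxpziac1'
Chunk 4: stream[26..27]='0' size=0 (terminator). Final body='wl1wxpziac1' (11 bytes)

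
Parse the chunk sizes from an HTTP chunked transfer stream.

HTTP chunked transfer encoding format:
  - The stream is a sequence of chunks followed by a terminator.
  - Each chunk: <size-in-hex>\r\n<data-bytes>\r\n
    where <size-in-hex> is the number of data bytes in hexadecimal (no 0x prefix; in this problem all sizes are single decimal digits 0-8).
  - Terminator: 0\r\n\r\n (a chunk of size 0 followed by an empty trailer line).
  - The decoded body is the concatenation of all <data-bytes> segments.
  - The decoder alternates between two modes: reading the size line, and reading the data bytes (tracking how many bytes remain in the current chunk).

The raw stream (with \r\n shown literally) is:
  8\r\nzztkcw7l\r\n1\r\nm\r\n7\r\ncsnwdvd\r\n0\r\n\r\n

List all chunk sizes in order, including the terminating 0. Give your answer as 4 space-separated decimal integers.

Chunk 1: stream[0..1]='8' size=0x8=8, data at stream[3..11]='zztkcw7l' -> body[0..8], body so far='zztkcw7l'
Chunk 2: stream[13..14]='1' size=0x1=1, data at stream[16..17]='m' -> body[8..9], body so far='zztkcw7lm'
Chunk 3: stream[19..20]='7' size=0x7=7, data at stream[22..29]='csnwdvd' -> body[9..16], body so far='zztkcw7lmcsnwdvd'
Chunk 4: stream[31..32]='0' size=0 (terminator). Final body='zztkcw7lmcsnwdvd' (16 bytes)

Answer: 8 1 7 0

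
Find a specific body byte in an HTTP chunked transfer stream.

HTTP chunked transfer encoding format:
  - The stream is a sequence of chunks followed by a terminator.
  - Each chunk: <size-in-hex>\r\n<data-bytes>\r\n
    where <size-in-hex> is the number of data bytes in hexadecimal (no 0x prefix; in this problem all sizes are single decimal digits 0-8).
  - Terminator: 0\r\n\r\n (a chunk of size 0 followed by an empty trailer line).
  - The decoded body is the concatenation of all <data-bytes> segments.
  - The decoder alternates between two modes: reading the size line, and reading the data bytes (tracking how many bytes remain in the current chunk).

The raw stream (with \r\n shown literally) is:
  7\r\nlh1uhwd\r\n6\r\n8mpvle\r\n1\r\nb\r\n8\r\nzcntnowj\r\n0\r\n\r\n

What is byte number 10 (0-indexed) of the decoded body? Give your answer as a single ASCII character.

Chunk 1: stream[0..1]='7' size=0x7=7, data at stream[3..10]='lh1uhwd' -> body[0..7], body so far='lh1uhwd'
Chunk 2: stream[12..13]='6' size=0x6=6, data at stream[15..21]='8mpvle' -> body[7..13], body so far='lh1uhwd8mpvle'
Chunk 3: stream[23..24]='1' size=0x1=1, data at stream[26..27]='b' -> body[13..14], body so far='lh1uhwd8mpvleb'
Chunk 4: stream[29..30]='8' size=0x8=8, data at stream[32..40]='zcntnowj' -> body[14..22], body so far='lh1uhwd8mpvlebzcntnowj'
Chunk 5: stream[42..43]='0' size=0 (terminator). Final body='lh1uhwd8mpvlebzcntnowj' (22 bytes)
Body byte 10 = 'v'

Answer: v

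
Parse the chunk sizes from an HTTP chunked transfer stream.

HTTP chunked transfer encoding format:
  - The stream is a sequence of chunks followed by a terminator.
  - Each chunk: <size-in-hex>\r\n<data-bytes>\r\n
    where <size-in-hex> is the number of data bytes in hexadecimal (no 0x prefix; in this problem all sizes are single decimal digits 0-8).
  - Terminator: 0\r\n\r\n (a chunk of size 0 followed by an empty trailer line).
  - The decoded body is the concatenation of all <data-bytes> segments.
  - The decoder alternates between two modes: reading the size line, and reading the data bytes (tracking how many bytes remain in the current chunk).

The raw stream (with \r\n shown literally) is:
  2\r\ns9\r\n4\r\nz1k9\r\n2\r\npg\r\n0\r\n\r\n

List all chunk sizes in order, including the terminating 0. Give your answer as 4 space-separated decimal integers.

Answer: 2 4 2 0

Derivation:
Chunk 1: stream[0..1]='2' size=0x2=2, data at stream[3..5]='s9' -> body[0..2], body so far='s9'
Chunk 2: stream[7..8]='4' size=0x4=4, data at stream[10..14]='z1k9' -> body[2..6], body so far='s9z1k9'
Chunk 3: stream[16..17]='2' size=0x2=2, data at stream[19..21]='pg' -> body[6..8], body so far='s9z1k9pg'
Chunk 4: stream[23..24]='0' size=0 (terminator). Final body='s9z1k9pg' (8 bytes)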